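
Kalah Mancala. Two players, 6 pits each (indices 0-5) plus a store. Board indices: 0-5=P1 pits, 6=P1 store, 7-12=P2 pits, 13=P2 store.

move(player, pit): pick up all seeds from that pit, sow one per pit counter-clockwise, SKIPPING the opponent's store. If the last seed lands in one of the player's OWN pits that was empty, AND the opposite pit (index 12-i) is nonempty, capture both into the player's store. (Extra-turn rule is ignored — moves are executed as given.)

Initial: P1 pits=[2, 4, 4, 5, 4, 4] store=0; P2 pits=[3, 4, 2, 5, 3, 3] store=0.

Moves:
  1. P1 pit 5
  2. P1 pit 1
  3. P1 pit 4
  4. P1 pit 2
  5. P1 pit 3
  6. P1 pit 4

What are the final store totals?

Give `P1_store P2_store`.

Answer: 10 0

Derivation:
Move 1: P1 pit5 -> P1=[2,4,4,5,4,0](1) P2=[4,5,3,5,3,3](0)
Move 2: P1 pit1 -> P1=[2,0,5,6,5,0](6) P2=[0,5,3,5,3,3](0)
Move 3: P1 pit4 -> P1=[2,0,5,6,0,1](7) P2=[1,6,4,5,3,3](0)
Move 4: P1 pit2 -> P1=[2,0,0,7,1,2](8) P2=[2,6,4,5,3,3](0)
Move 5: P1 pit3 -> P1=[2,0,0,0,2,3](9) P2=[3,7,5,6,3,3](0)
Move 6: P1 pit4 -> P1=[2,0,0,0,0,4](10) P2=[3,7,5,6,3,3](0)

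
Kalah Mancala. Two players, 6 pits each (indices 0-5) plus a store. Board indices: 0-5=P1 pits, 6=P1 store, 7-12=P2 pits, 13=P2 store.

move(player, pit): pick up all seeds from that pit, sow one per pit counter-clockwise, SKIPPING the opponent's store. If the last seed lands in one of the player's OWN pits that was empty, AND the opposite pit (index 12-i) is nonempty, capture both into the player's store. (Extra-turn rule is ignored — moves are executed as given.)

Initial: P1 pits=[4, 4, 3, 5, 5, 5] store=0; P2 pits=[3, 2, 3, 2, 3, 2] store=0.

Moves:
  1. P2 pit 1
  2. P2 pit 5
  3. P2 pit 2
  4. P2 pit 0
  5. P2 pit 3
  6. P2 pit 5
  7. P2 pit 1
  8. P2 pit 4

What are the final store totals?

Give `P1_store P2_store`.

Move 1: P2 pit1 -> P1=[4,4,3,5,5,5](0) P2=[3,0,4,3,3,2](0)
Move 2: P2 pit5 -> P1=[5,4,3,5,5,5](0) P2=[3,0,4,3,3,0](1)
Move 3: P2 pit2 -> P1=[5,4,3,5,5,5](0) P2=[3,0,0,4,4,1](2)
Move 4: P2 pit0 -> P1=[5,4,3,5,5,5](0) P2=[0,1,1,5,4,1](2)
Move 5: P2 pit3 -> P1=[6,5,3,5,5,5](0) P2=[0,1,1,0,5,2](3)
Move 6: P2 pit5 -> P1=[7,5,3,5,5,5](0) P2=[0,1,1,0,5,0](4)
Move 7: P2 pit1 -> P1=[7,5,3,5,5,5](0) P2=[0,0,2,0,5,0](4)
Move 8: P2 pit4 -> P1=[8,6,4,5,5,5](0) P2=[0,0,2,0,0,1](5)

Answer: 0 5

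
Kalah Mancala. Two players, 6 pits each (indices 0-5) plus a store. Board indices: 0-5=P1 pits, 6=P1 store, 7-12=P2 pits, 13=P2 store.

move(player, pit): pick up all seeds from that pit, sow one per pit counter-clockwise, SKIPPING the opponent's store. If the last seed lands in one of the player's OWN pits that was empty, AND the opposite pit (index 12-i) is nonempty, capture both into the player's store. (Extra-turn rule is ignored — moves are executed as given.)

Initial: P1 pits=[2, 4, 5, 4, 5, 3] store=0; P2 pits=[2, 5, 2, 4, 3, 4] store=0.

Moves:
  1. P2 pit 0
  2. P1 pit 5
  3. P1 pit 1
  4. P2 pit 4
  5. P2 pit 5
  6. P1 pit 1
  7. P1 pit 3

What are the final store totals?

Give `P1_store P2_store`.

Move 1: P2 pit0 -> P1=[2,4,5,4,5,3](0) P2=[0,6,3,4,3,4](0)
Move 2: P1 pit5 -> P1=[2,4,5,4,5,0](1) P2=[1,7,3,4,3,4](0)
Move 3: P1 pit1 -> P1=[2,0,6,5,6,0](3) P2=[0,7,3,4,3,4](0)
Move 4: P2 pit4 -> P1=[3,0,6,5,6,0](3) P2=[0,7,3,4,0,5](1)
Move 5: P2 pit5 -> P1=[4,1,7,6,6,0](3) P2=[0,7,3,4,0,0](2)
Move 6: P1 pit1 -> P1=[4,0,8,6,6,0](3) P2=[0,7,3,4,0,0](2)
Move 7: P1 pit3 -> P1=[4,0,8,0,7,1](4) P2=[1,8,4,4,0,0](2)

Answer: 4 2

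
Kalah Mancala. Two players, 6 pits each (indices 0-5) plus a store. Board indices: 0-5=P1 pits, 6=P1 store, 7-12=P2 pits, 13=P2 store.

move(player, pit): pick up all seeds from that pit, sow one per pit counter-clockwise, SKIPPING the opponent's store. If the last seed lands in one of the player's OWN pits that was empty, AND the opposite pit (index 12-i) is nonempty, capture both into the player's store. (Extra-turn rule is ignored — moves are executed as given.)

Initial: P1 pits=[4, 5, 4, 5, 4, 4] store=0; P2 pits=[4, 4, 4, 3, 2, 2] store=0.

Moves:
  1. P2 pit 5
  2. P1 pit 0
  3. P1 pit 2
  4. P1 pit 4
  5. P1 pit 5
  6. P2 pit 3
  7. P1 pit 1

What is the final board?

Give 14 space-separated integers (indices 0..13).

Move 1: P2 pit5 -> P1=[5,5,4,5,4,4](0) P2=[4,4,4,3,2,0](1)
Move 2: P1 pit0 -> P1=[0,6,5,6,5,5](0) P2=[4,4,4,3,2,0](1)
Move 3: P1 pit2 -> P1=[0,6,0,7,6,6](1) P2=[5,4,4,3,2,0](1)
Move 4: P1 pit4 -> P1=[0,6,0,7,0,7](2) P2=[6,5,5,4,2,0](1)
Move 5: P1 pit5 -> P1=[0,6,0,7,0,0](3) P2=[7,6,6,5,3,1](1)
Move 6: P2 pit3 -> P1=[1,7,0,7,0,0](3) P2=[7,6,6,0,4,2](2)
Move 7: P1 pit1 -> P1=[1,0,1,8,1,1](4) P2=[8,7,6,0,4,2](2)

Answer: 1 0 1 8 1 1 4 8 7 6 0 4 2 2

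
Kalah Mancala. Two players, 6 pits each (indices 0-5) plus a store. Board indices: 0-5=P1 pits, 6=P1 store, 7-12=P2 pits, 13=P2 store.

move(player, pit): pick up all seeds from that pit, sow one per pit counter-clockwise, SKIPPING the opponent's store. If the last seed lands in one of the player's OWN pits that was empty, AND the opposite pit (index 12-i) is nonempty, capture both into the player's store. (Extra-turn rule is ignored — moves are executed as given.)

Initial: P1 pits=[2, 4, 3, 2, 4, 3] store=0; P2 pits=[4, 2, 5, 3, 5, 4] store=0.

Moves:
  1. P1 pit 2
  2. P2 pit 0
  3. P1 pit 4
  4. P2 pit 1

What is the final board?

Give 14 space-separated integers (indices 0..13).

Move 1: P1 pit2 -> P1=[2,4,0,3,5,4](0) P2=[4,2,5,3,5,4](0)
Move 2: P2 pit0 -> P1=[2,4,0,3,5,4](0) P2=[0,3,6,4,6,4](0)
Move 3: P1 pit4 -> P1=[2,4,0,3,0,5](1) P2=[1,4,7,4,6,4](0)
Move 4: P2 pit1 -> P1=[2,4,0,3,0,5](1) P2=[1,0,8,5,7,5](0)

Answer: 2 4 0 3 0 5 1 1 0 8 5 7 5 0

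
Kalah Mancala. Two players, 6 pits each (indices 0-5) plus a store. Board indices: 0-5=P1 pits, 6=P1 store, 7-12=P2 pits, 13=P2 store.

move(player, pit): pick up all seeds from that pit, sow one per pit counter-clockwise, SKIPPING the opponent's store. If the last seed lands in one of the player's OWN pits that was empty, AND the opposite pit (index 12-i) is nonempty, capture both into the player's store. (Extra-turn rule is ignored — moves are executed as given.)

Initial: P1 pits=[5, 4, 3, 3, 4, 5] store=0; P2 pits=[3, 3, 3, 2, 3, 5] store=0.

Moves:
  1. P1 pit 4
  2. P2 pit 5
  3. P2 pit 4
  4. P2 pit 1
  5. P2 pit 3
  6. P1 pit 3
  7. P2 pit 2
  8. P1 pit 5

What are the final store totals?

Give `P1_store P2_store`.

Move 1: P1 pit4 -> P1=[5,4,3,3,0,6](1) P2=[4,4,3,2,3,5](0)
Move 2: P2 pit5 -> P1=[6,5,4,4,0,6](1) P2=[4,4,3,2,3,0](1)
Move 3: P2 pit4 -> P1=[7,5,4,4,0,6](1) P2=[4,4,3,2,0,1](2)
Move 4: P2 pit1 -> P1=[7,5,4,4,0,6](1) P2=[4,0,4,3,1,2](2)
Move 5: P2 pit3 -> P1=[7,5,4,4,0,6](1) P2=[4,0,4,0,2,3](3)
Move 6: P1 pit3 -> P1=[7,5,4,0,1,7](2) P2=[5,0,4,0,2,3](3)
Move 7: P2 pit2 -> P1=[7,5,4,0,1,7](2) P2=[5,0,0,1,3,4](4)
Move 8: P1 pit5 -> P1=[7,5,4,0,1,0](3) P2=[6,1,1,2,4,5](4)

Answer: 3 4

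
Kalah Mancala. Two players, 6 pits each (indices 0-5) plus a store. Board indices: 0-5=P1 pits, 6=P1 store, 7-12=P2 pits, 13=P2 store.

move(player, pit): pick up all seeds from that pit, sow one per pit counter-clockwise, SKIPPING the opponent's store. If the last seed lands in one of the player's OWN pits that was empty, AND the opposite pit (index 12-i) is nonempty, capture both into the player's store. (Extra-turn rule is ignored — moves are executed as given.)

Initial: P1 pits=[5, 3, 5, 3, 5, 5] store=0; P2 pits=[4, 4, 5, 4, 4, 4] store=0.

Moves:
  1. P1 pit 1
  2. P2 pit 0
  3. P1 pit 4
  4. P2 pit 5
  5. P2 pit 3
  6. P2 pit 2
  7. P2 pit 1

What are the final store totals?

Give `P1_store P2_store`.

Move 1: P1 pit1 -> P1=[5,0,6,4,6,5](0) P2=[4,4,5,4,4,4](0)
Move 2: P2 pit0 -> P1=[5,0,6,4,6,5](0) P2=[0,5,6,5,5,4](0)
Move 3: P1 pit4 -> P1=[5,0,6,4,0,6](1) P2=[1,6,7,6,5,4](0)
Move 4: P2 pit5 -> P1=[6,1,7,4,0,6](1) P2=[1,6,7,6,5,0](1)
Move 5: P2 pit3 -> P1=[7,2,8,4,0,6](1) P2=[1,6,7,0,6,1](2)
Move 6: P2 pit2 -> P1=[8,3,9,4,0,6](1) P2=[1,6,0,1,7,2](3)
Move 7: P2 pit1 -> P1=[9,3,9,4,0,6](1) P2=[1,0,1,2,8,3](4)

Answer: 1 4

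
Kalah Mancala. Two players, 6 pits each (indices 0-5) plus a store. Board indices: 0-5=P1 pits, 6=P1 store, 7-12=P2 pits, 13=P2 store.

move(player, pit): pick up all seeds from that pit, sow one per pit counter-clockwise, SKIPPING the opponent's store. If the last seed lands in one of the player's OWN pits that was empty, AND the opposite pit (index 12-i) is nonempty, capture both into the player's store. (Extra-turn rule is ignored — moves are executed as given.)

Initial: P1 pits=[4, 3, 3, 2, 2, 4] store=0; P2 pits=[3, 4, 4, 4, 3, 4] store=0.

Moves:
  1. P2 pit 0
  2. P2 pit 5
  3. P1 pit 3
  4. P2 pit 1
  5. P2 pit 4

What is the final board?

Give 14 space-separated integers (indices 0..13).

Move 1: P2 pit0 -> P1=[4,3,3,2,2,4](0) P2=[0,5,5,5,3,4](0)
Move 2: P2 pit5 -> P1=[5,4,4,2,2,4](0) P2=[0,5,5,5,3,0](1)
Move 3: P1 pit3 -> P1=[5,4,4,0,3,5](0) P2=[0,5,5,5,3,0](1)
Move 4: P2 pit1 -> P1=[5,4,4,0,3,5](0) P2=[0,0,6,6,4,1](2)
Move 5: P2 pit4 -> P1=[6,5,4,0,3,5](0) P2=[0,0,6,6,0,2](3)

Answer: 6 5 4 0 3 5 0 0 0 6 6 0 2 3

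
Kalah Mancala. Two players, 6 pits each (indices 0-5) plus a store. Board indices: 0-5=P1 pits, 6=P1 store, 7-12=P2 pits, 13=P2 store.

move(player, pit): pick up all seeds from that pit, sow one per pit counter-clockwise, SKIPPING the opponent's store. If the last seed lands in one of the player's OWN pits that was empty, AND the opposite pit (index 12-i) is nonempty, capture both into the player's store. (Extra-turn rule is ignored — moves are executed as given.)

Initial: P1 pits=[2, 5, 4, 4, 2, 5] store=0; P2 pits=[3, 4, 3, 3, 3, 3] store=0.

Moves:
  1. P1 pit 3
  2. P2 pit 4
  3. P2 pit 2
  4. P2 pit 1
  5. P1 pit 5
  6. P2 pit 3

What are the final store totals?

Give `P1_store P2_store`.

Move 1: P1 pit3 -> P1=[2,5,4,0,3,6](1) P2=[4,4,3,3,3,3](0)
Move 2: P2 pit4 -> P1=[3,5,4,0,3,6](1) P2=[4,4,3,3,0,4](1)
Move 3: P2 pit2 -> P1=[3,5,4,0,3,6](1) P2=[4,4,0,4,1,5](1)
Move 4: P2 pit1 -> P1=[3,5,4,0,3,6](1) P2=[4,0,1,5,2,6](1)
Move 5: P1 pit5 -> P1=[3,5,4,0,3,0](2) P2=[5,1,2,6,3,6](1)
Move 6: P2 pit3 -> P1=[4,6,5,0,3,0](2) P2=[5,1,2,0,4,7](2)

Answer: 2 2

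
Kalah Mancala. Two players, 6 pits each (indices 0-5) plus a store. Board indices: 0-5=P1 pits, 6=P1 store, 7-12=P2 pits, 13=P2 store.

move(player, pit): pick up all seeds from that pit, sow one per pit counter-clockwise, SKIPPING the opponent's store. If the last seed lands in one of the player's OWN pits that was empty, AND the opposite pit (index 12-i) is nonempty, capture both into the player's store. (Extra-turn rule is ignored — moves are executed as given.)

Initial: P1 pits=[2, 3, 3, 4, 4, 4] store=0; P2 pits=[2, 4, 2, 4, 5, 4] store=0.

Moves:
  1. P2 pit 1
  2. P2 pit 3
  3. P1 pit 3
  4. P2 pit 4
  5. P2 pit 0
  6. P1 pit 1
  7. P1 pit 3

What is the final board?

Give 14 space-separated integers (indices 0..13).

Move 1: P2 pit1 -> P1=[2,3,3,4,4,4](0) P2=[2,0,3,5,6,5](0)
Move 2: P2 pit3 -> P1=[3,4,3,4,4,4](0) P2=[2,0,3,0,7,6](1)
Move 3: P1 pit3 -> P1=[3,4,3,0,5,5](1) P2=[3,0,3,0,7,6](1)
Move 4: P2 pit4 -> P1=[4,5,4,1,6,5](1) P2=[3,0,3,0,0,7](2)
Move 5: P2 pit0 -> P1=[4,5,0,1,6,5](1) P2=[0,1,4,0,0,7](7)
Move 6: P1 pit1 -> P1=[4,0,1,2,7,6](2) P2=[0,1,4,0,0,7](7)
Move 7: P1 pit3 -> P1=[4,0,1,0,8,7](2) P2=[0,1,4,0,0,7](7)

Answer: 4 0 1 0 8 7 2 0 1 4 0 0 7 7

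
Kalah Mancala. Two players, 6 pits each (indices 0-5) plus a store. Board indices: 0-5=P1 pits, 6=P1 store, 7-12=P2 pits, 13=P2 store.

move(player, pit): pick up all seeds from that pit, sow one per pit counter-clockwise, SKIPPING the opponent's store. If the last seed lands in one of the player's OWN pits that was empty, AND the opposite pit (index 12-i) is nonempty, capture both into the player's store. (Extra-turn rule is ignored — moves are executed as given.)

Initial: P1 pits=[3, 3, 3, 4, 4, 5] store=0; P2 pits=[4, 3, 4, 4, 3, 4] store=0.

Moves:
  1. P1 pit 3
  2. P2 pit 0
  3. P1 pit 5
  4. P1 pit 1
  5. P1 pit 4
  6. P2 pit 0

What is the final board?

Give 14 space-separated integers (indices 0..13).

Answer: 3 0 4 1 0 1 3 0 7 8 7 5 5 0

Derivation:
Move 1: P1 pit3 -> P1=[3,3,3,0,5,6](1) P2=[5,3,4,4,3,4](0)
Move 2: P2 pit0 -> P1=[3,3,3,0,5,6](1) P2=[0,4,5,5,4,5](0)
Move 3: P1 pit5 -> P1=[3,3,3,0,5,0](2) P2=[1,5,6,6,5,5](0)
Move 4: P1 pit1 -> P1=[3,0,4,1,6,0](2) P2=[1,5,6,6,5,5](0)
Move 5: P1 pit4 -> P1=[3,0,4,1,0,1](3) P2=[2,6,7,7,5,5](0)
Move 6: P2 pit0 -> P1=[3,0,4,1,0,1](3) P2=[0,7,8,7,5,5](0)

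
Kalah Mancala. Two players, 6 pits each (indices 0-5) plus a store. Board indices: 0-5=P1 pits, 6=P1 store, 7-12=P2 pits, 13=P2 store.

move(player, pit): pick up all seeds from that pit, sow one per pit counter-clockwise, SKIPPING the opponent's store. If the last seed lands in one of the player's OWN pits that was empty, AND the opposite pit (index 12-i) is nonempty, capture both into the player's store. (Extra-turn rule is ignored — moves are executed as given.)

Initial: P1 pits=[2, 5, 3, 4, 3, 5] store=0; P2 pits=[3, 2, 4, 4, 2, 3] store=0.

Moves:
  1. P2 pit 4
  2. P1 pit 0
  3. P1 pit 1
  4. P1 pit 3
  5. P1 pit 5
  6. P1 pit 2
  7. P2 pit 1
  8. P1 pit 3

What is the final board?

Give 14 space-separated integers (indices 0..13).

Move 1: P2 pit4 -> P1=[2,5,3,4,3,5](0) P2=[3,2,4,4,0,4](1)
Move 2: P1 pit0 -> P1=[0,6,4,4,3,5](0) P2=[3,2,4,4,0,4](1)
Move 3: P1 pit1 -> P1=[0,0,5,5,4,6](1) P2=[4,2,4,4,0,4](1)
Move 4: P1 pit3 -> P1=[0,0,5,0,5,7](2) P2=[5,3,4,4,0,4](1)
Move 5: P1 pit5 -> P1=[0,0,5,0,5,0](3) P2=[6,4,5,5,1,5](1)
Move 6: P1 pit2 -> P1=[0,0,0,1,6,1](4) P2=[7,4,5,5,1,5](1)
Move 7: P2 pit1 -> P1=[0,0,0,1,6,1](4) P2=[7,0,6,6,2,6](1)
Move 8: P1 pit3 -> P1=[0,0,0,0,7,1](4) P2=[7,0,6,6,2,6](1)

Answer: 0 0 0 0 7 1 4 7 0 6 6 2 6 1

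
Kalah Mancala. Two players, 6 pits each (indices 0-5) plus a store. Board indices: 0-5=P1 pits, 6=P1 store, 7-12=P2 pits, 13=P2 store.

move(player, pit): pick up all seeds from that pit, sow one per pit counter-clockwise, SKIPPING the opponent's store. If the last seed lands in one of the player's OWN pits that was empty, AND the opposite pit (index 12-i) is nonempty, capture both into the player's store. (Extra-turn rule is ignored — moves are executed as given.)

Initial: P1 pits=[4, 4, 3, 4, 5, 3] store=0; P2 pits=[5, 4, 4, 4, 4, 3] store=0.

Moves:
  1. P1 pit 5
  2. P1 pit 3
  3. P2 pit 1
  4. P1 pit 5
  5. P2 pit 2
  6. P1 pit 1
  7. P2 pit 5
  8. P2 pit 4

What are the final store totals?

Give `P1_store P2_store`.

Answer: 11 4

Derivation:
Move 1: P1 pit5 -> P1=[4,4,3,4,5,0](1) P2=[6,5,4,4,4,3](0)
Move 2: P1 pit3 -> P1=[4,4,3,0,6,1](2) P2=[7,5,4,4,4,3](0)
Move 3: P2 pit1 -> P1=[4,4,3,0,6,1](2) P2=[7,0,5,5,5,4](1)
Move 4: P1 pit5 -> P1=[4,4,3,0,6,0](3) P2=[7,0,5,5,5,4](1)
Move 5: P2 pit2 -> P1=[5,4,3,0,6,0](3) P2=[7,0,0,6,6,5](2)
Move 6: P1 pit1 -> P1=[5,0,4,1,7,0](11) P2=[0,0,0,6,6,5](2)
Move 7: P2 pit5 -> P1=[6,1,5,2,7,0](11) P2=[0,0,0,6,6,0](3)
Move 8: P2 pit4 -> P1=[7,2,6,3,7,0](11) P2=[0,0,0,6,0,1](4)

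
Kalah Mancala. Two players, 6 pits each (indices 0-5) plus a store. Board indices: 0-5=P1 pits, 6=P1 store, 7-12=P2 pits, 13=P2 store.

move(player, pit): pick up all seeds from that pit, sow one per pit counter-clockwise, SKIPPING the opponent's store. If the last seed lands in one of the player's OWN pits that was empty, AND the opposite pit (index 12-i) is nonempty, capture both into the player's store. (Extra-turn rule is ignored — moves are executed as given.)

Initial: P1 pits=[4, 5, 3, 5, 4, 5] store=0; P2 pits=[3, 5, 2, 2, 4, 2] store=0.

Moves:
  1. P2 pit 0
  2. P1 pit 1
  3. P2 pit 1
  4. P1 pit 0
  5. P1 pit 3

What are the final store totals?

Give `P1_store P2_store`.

Move 1: P2 pit0 -> P1=[4,5,3,5,4,5](0) P2=[0,6,3,3,4,2](0)
Move 2: P1 pit1 -> P1=[4,0,4,6,5,6](1) P2=[0,6,3,3,4,2](0)
Move 3: P2 pit1 -> P1=[5,0,4,6,5,6](1) P2=[0,0,4,4,5,3](1)
Move 4: P1 pit0 -> P1=[0,1,5,7,6,7](1) P2=[0,0,4,4,5,3](1)
Move 5: P1 pit3 -> P1=[0,1,5,0,7,8](2) P2=[1,1,5,5,5,3](1)

Answer: 2 1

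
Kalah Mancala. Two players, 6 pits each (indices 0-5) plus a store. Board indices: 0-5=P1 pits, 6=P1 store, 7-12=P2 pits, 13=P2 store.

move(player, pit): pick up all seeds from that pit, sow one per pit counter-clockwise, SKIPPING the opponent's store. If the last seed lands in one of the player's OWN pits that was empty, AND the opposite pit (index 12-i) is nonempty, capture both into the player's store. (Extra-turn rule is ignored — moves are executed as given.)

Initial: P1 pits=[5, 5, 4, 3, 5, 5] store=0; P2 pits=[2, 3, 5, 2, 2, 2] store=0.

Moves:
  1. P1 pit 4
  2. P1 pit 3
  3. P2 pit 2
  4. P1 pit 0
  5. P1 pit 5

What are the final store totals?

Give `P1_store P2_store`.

Move 1: P1 pit4 -> P1=[5,5,4,3,0,6](1) P2=[3,4,6,2,2,2](0)
Move 2: P1 pit3 -> P1=[5,5,4,0,1,7](2) P2=[3,4,6,2,2,2](0)
Move 3: P2 pit2 -> P1=[6,6,4,0,1,7](2) P2=[3,4,0,3,3,3](1)
Move 4: P1 pit0 -> P1=[0,7,5,1,2,8](3) P2=[3,4,0,3,3,3](1)
Move 5: P1 pit5 -> P1=[0,7,5,1,2,0](9) P2=[4,5,1,4,4,0](1)

Answer: 9 1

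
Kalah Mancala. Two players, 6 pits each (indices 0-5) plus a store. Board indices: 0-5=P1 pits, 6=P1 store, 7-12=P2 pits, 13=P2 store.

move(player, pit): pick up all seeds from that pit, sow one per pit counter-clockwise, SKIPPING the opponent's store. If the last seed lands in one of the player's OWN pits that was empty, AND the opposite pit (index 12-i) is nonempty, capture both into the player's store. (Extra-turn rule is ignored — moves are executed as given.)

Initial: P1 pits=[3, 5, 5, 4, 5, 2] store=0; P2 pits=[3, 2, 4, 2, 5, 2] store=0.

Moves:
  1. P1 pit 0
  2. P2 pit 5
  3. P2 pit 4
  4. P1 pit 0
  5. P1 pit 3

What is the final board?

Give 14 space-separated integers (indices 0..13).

Answer: 0 8 8 0 6 3 1 4 3 4 2 0 1 2

Derivation:
Move 1: P1 pit0 -> P1=[0,6,6,5,5,2](0) P2=[3,2,4,2,5,2](0)
Move 2: P2 pit5 -> P1=[1,6,6,5,5,2](0) P2=[3,2,4,2,5,0](1)
Move 3: P2 pit4 -> P1=[2,7,7,5,5,2](0) P2=[3,2,4,2,0,1](2)
Move 4: P1 pit0 -> P1=[0,8,8,5,5,2](0) P2=[3,2,4,2,0,1](2)
Move 5: P1 pit3 -> P1=[0,8,8,0,6,3](1) P2=[4,3,4,2,0,1](2)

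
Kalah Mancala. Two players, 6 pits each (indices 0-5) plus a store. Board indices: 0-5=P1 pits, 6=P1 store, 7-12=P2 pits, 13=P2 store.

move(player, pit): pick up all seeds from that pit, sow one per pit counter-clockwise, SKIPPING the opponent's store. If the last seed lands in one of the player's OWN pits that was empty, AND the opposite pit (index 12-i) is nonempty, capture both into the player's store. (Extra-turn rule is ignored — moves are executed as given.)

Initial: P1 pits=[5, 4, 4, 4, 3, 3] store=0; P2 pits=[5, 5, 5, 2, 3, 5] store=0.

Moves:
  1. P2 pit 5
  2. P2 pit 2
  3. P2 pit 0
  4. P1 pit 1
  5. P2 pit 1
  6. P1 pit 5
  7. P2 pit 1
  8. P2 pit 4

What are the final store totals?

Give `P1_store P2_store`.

Answer: 2 4

Derivation:
Move 1: P2 pit5 -> P1=[6,5,5,5,3,3](0) P2=[5,5,5,2,3,0](1)
Move 2: P2 pit2 -> P1=[7,5,5,5,3,3](0) P2=[5,5,0,3,4,1](2)
Move 3: P2 pit0 -> P1=[7,5,5,5,3,3](0) P2=[0,6,1,4,5,2](2)
Move 4: P1 pit1 -> P1=[7,0,6,6,4,4](1) P2=[0,6,1,4,5,2](2)
Move 5: P2 pit1 -> P1=[8,0,6,6,4,4](1) P2=[0,0,2,5,6,3](3)
Move 6: P1 pit5 -> P1=[8,0,6,6,4,0](2) P2=[1,1,3,5,6,3](3)
Move 7: P2 pit1 -> P1=[8,0,6,6,4,0](2) P2=[1,0,4,5,6,3](3)
Move 8: P2 pit4 -> P1=[9,1,7,7,4,0](2) P2=[1,0,4,5,0,4](4)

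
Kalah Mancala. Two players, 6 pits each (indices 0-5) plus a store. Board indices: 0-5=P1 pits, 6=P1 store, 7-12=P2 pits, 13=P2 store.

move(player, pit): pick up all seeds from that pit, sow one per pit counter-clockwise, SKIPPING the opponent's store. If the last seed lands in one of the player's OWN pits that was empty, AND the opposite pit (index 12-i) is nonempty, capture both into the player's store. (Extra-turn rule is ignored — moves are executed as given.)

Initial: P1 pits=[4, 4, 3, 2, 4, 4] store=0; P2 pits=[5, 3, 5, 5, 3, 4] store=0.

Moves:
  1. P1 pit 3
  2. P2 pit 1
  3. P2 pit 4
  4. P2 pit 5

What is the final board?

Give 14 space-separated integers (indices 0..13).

Answer: 6 6 4 1 5 5 0 5 0 6 6 0 0 2

Derivation:
Move 1: P1 pit3 -> P1=[4,4,3,0,5,5](0) P2=[5,3,5,5,3,4](0)
Move 2: P2 pit1 -> P1=[4,4,3,0,5,5](0) P2=[5,0,6,6,4,4](0)
Move 3: P2 pit4 -> P1=[5,5,3,0,5,5](0) P2=[5,0,6,6,0,5](1)
Move 4: P2 pit5 -> P1=[6,6,4,1,5,5](0) P2=[5,0,6,6,0,0](2)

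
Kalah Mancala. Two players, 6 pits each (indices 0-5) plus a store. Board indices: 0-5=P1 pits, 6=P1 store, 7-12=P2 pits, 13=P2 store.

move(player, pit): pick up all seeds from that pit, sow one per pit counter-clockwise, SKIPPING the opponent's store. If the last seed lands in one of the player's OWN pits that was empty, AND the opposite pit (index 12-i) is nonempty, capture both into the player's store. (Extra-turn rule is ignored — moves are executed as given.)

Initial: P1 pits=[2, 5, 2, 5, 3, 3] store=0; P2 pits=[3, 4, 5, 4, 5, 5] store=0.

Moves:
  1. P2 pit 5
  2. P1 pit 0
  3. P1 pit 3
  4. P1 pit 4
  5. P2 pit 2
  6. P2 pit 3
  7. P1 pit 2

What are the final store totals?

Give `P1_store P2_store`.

Move 1: P2 pit5 -> P1=[3,6,3,6,3,3](0) P2=[3,4,5,4,5,0](1)
Move 2: P1 pit0 -> P1=[0,7,4,7,3,3](0) P2=[3,4,5,4,5,0](1)
Move 3: P1 pit3 -> P1=[0,7,4,0,4,4](1) P2=[4,5,6,5,5,0](1)
Move 4: P1 pit4 -> P1=[0,7,4,0,0,5](2) P2=[5,6,6,5,5,0](1)
Move 5: P2 pit2 -> P1=[1,8,4,0,0,5](2) P2=[5,6,0,6,6,1](2)
Move 6: P2 pit3 -> P1=[2,9,5,0,0,5](2) P2=[5,6,0,0,7,2](3)
Move 7: P1 pit2 -> P1=[2,9,0,1,1,6](3) P2=[6,6,0,0,7,2](3)

Answer: 3 3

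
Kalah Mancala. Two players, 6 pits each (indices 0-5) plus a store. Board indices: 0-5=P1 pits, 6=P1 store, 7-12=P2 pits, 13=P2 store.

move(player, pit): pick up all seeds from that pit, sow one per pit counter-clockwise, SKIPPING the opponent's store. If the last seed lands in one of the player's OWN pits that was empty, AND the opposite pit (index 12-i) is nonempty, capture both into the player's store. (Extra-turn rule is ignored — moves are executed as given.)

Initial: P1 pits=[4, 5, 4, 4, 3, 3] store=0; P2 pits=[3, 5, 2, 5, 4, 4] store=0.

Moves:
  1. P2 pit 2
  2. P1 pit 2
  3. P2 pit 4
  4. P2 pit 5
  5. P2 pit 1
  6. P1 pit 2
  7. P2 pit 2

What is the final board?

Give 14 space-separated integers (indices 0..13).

Move 1: P2 pit2 -> P1=[4,5,4,4,3,3](0) P2=[3,5,0,6,5,4](0)
Move 2: P1 pit2 -> P1=[4,5,0,5,4,4](1) P2=[3,5,0,6,5,4](0)
Move 3: P2 pit4 -> P1=[5,6,1,5,4,4](1) P2=[3,5,0,6,0,5](1)
Move 4: P2 pit5 -> P1=[6,7,2,6,4,4](1) P2=[3,5,0,6,0,0](2)
Move 5: P2 pit1 -> P1=[6,7,2,6,4,4](1) P2=[3,0,1,7,1,1](3)
Move 6: P1 pit2 -> P1=[6,7,0,7,5,4](1) P2=[3,0,1,7,1,1](3)
Move 7: P2 pit2 -> P1=[6,7,0,7,5,4](1) P2=[3,0,0,8,1,1](3)

Answer: 6 7 0 7 5 4 1 3 0 0 8 1 1 3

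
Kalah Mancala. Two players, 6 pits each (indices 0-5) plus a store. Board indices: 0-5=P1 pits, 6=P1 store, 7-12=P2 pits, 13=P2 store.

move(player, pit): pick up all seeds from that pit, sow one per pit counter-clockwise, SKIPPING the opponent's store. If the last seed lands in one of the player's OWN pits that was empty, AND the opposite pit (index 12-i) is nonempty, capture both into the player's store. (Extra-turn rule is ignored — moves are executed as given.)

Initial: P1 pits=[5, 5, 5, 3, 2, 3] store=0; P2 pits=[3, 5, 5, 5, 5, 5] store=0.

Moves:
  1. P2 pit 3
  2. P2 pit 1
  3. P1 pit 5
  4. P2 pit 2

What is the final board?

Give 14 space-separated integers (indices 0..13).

Move 1: P2 pit3 -> P1=[6,6,5,3,2,3](0) P2=[3,5,5,0,6,6](1)
Move 2: P2 pit1 -> P1=[6,6,5,3,2,3](0) P2=[3,0,6,1,7,7](2)
Move 3: P1 pit5 -> P1=[6,6,5,3,2,0](1) P2=[4,1,6,1,7,7](2)
Move 4: P2 pit2 -> P1=[7,7,5,3,2,0](1) P2=[4,1,0,2,8,8](3)

Answer: 7 7 5 3 2 0 1 4 1 0 2 8 8 3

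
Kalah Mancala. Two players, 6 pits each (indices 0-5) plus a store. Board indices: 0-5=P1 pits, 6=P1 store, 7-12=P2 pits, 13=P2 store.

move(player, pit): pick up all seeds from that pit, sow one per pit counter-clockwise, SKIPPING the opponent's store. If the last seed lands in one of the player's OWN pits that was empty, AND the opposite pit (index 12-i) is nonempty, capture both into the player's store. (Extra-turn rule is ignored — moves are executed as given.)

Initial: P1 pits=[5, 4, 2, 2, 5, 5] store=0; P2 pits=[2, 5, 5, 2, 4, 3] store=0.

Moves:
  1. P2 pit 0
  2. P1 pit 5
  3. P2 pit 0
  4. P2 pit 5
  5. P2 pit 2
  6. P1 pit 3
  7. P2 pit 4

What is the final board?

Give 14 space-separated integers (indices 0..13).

Answer: 8 7 4 0 6 1 1 0 8 0 4 0 2 3

Derivation:
Move 1: P2 pit0 -> P1=[5,4,2,2,5,5](0) P2=[0,6,6,2,4,3](0)
Move 2: P1 pit5 -> P1=[5,4,2,2,5,0](1) P2=[1,7,7,3,4,3](0)
Move 3: P2 pit0 -> P1=[5,4,2,2,5,0](1) P2=[0,8,7,3,4,3](0)
Move 4: P2 pit5 -> P1=[6,5,2,2,5,0](1) P2=[0,8,7,3,4,0](1)
Move 5: P2 pit2 -> P1=[7,6,3,2,5,0](1) P2=[0,8,0,4,5,1](2)
Move 6: P1 pit3 -> P1=[7,6,3,0,6,1](1) P2=[0,8,0,4,5,1](2)
Move 7: P2 pit4 -> P1=[8,7,4,0,6,1](1) P2=[0,8,0,4,0,2](3)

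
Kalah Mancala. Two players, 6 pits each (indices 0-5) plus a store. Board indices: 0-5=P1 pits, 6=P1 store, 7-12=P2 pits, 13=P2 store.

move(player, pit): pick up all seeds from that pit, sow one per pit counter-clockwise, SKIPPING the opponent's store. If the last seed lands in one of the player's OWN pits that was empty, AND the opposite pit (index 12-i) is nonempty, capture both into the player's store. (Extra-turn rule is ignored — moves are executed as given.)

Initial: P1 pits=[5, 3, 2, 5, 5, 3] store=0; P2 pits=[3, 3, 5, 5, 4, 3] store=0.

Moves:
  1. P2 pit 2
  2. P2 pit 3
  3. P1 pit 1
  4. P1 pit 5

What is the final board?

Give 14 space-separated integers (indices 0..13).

Move 1: P2 pit2 -> P1=[6,3,2,5,5,3](0) P2=[3,3,0,6,5,4](1)
Move 2: P2 pit3 -> P1=[7,4,3,5,5,3](0) P2=[3,3,0,0,6,5](2)
Move 3: P1 pit1 -> P1=[7,0,4,6,6,4](0) P2=[3,3,0,0,6,5](2)
Move 4: P1 pit5 -> P1=[7,0,4,6,6,0](1) P2=[4,4,1,0,6,5](2)

Answer: 7 0 4 6 6 0 1 4 4 1 0 6 5 2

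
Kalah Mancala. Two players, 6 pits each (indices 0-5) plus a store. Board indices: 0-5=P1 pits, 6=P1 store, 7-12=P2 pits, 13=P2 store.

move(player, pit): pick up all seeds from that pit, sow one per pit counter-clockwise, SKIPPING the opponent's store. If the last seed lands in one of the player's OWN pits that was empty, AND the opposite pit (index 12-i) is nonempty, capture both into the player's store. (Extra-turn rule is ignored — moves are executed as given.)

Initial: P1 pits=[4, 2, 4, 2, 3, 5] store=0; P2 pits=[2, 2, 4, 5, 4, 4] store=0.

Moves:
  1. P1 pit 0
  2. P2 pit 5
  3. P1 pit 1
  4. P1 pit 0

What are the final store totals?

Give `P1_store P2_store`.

Answer: 5 1

Derivation:
Move 1: P1 pit0 -> P1=[0,3,5,3,4,5](0) P2=[2,2,4,5,4,4](0)
Move 2: P2 pit5 -> P1=[1,4,6,3,4,5](0) P2=[2,2,4,5,4,0](1)
Move 3: P1 pit1 -> P1=[1,0,7,4,5,6](0) P2=[2,2,4,5,4,0](1)
Move 4: P1 pit0 -> P1=[0,0,7,4,5,6](5) P2=[2,2,4,5,0,0](1)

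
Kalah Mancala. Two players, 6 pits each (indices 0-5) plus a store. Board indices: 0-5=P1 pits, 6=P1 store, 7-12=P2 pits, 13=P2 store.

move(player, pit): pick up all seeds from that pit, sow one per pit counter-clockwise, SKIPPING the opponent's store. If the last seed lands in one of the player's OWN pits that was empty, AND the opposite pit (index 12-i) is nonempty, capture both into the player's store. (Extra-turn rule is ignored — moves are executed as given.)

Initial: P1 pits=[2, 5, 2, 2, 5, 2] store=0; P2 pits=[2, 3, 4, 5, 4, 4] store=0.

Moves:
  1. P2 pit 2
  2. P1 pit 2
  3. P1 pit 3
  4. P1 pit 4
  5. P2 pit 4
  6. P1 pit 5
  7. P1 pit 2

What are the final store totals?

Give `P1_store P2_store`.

Answer: 3 2

Derivation:
Move 1: P2 pit2 -> P1=[2,5,2,2,5,2](0) P2=[2,3,0,6,5,5](1)
Move 2: P1 pit2 -> P1=[2,5,0,3,6,2](0) P2=[2,3,0,6,5,5](1)
Move 3: P1 pit3 -> P1=[2,5,0,0,7,3](1) P2=[2,3,0,6,5,5](1)
Move 4: P1 pit4 -> P1=[2,5,0,0,0,4](2) P2=[3,4,1,7,6,5](1)
Move 5: P2 pit4 -> P1=[3,6,1,1,0,4](2) P2=[3,4,1,7,0,6](2)
Move 6: P1 pit5 -> P1=[3,6,1,1,0,0](3) P2=[4,5,2,7,0,6](2)
Move 7: P1 pit2 -> P1=[3,6,0,2,0,0](3) P2=[4,5,2,7,0,6](2)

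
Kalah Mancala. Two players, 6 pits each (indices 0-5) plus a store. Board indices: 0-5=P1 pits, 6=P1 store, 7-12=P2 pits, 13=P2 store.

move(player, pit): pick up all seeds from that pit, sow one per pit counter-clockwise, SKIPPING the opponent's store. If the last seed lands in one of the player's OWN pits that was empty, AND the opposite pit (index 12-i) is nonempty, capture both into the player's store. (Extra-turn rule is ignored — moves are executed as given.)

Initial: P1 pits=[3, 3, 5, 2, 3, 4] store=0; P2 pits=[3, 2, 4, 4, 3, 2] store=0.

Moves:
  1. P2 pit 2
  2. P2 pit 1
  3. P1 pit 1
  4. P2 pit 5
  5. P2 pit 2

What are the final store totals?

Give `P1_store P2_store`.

Answer: 0 2

Derivation:
Move 1: P2 pit2 -> P1=[3,3,5,2,3,4](0) P2=[3,2,0,5,4,3](1)
Move 2: P2 pit1 -> P1=[3,3,5,2,3,4](0) P2=[3,0,1,6,4,3](1)
Move 3: P1 pit1 -> P1=[3,0,6,3,4,4](0) P2=[3,0,1,6,4,3](1)
Move 4: P2 pit5 -> P1=[4,1,6,3,4,4](0) P2=[3,0,1,6,4,0](2)
Move 5: P2 pit2 -> P1=[4,1,6,3,4,4](0) P2=[3,0,0,7,4,0](2)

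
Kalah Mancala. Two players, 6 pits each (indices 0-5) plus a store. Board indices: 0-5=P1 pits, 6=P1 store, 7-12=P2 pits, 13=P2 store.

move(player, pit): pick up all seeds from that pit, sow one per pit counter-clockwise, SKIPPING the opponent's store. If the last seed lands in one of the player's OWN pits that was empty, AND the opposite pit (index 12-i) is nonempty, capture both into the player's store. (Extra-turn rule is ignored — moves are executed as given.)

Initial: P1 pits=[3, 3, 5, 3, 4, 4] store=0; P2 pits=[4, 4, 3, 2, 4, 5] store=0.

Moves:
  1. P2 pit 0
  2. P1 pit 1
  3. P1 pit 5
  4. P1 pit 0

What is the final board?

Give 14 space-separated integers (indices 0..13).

Answer: 0 1 7 5 5 0 1 1 6 5 3 5 5 0

Derivation:
Move 1: P2 pit0 -> P1=[3,3,5,3,4,4](0) P2=[0,5,4,3,5,5](0)
Move 2: P1 pit1 -> P1=[3,0,6,4,5,4](0) P2=[0,5,4,3,5,5](0)
Move 3: P1 pit5 -> P1=[3,0,6,4,5,0](1) P2=[1,6,5,3,5,5](0)
Move 4: P1 pit0 -> P1=[0,1,7,5,5,0](1) P2=[1,6,5,3,5,5](0)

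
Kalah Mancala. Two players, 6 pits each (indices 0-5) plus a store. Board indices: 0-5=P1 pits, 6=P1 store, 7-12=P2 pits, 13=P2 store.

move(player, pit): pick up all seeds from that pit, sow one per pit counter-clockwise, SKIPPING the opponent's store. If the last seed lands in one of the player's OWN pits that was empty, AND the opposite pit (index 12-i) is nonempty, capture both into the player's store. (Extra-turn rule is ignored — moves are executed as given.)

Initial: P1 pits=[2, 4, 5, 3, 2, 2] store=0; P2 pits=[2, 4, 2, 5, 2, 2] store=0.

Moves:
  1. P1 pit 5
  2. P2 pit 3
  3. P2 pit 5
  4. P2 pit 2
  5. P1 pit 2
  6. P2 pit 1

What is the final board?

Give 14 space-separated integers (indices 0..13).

Answer: 0 6 0 4 3 1 2 4 0 1 2 5 0 7

Derivation:
Move 1: P1 pit5 -> P1=[2,4,5,3,2,0](1) P2=[3,4,2,5,2,2](0)
Move 2: P2 pit3 -> P1=[3,5,5,3,2,0](1) P2=[3,4,2,0,3,3](1)
Move 3: P2 pit5 -> P1=[4,6,5,3,2,0](1) P2=[3,4,2,0,3,0](2)
Move 4: P2 pit2 -> P1=[4,6,5,3,2,0](1) P2=[3,4,0,1,4,0](2)
Move 5: P1 pit2 -> P1=[4,6,0,4,3,1](2) P2=[4,4,0,1,4,0](2)
Move 6: P2 pit1 -> P1=[0,6,0,4,3,1](2) P2=[4,0,1,2,5,0](7)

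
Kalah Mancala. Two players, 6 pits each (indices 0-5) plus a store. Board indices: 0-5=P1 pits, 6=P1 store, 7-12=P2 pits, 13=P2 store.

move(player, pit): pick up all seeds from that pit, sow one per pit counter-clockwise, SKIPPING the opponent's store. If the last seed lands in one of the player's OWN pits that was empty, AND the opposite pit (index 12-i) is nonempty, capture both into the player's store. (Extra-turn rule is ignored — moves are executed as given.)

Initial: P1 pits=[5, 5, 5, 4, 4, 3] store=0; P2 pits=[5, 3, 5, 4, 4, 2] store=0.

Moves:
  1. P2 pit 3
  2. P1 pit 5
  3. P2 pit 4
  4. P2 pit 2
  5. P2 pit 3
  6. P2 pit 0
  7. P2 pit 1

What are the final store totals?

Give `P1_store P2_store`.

Answer: 1 5

Derivation:
Move 1: P2 pit3 -> P1=[6,5,5,4,4,3](0) P2=[5,3,5,0,5,3](1)
Move 2: P1 pit5 -> P1=[6,5,5,4,4,0](1) P2=[6,4,5,0,5,3](1)
Move 3: P2 pit4 -> P1=[7,6,6,4,4,0](1) P2=[6,4,5,0,0,4](2)
Move 4: P2 pit2 -> P1=[8,6,6,4,4,0](1) P2=[6,4,0,1,1,5](3)
Move 5: P2 pit3 -> P1=[8,6,6,4,4,0](1) P2=[6,4,0,0,2,5](3)
Move 6: P2 pit0 -> P1=[8,6,6,4,4,0](1) P2=[0,5,1,1,3,6](4)
Move 7: P2 pit1 -> P1=[8,6,6,4,4,0](1) P2=[0,0,2,2,4,7](5)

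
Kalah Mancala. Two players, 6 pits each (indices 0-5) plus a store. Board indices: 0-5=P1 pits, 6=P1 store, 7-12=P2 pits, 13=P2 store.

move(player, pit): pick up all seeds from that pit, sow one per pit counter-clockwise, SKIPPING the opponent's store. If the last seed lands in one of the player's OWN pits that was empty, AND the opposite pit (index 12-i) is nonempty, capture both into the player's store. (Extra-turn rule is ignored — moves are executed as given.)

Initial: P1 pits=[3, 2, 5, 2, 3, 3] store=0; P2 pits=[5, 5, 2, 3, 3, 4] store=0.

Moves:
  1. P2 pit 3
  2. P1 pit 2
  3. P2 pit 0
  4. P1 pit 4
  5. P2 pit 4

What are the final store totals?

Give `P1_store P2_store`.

Move 1: P2 pit3 -> P1=[3,2,5,2,3,3](0) P2=[5,5,2,0,4,5](1)
Move 2: P1 pit2 -> P1=[3,2,0,3,4,4](1) P2=[6,5,2,0,4,5](1)
Move 3: P2 pit0 -> P1=[3,2,0,3,4,4](1) P2=[0,6,3,1,5,6](2)
Move 4: P1 pit4 -> P1=[3,2,0,3,0,5](2) P2=[1,7,3,1,5,6](2)
Move 5: P2 pit4 -> P1=[4,3,1,3,0,5](2) P2=[1,7,3,1,0,7](3)

Answer: 2 3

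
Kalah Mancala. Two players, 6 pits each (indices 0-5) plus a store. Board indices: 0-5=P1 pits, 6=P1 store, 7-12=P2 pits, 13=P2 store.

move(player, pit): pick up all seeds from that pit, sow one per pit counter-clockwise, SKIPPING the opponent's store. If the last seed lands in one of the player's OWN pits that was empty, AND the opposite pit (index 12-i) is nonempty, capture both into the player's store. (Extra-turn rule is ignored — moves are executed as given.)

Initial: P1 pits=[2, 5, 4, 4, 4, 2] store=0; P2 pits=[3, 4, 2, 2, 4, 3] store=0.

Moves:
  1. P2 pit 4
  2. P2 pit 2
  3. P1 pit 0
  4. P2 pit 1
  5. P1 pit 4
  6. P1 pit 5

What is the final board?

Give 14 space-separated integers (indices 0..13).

Move 1: P2 pit4 -> P1=[3,6,4,4,4,2](0) P2=[3,4,2,2,0,4](1)
Move 2: P2 pit2 -> P1=[3,0,4,4,4,2](0) P2=[3,4,0,3,0,4](8)
Move 3: P1 pit0 -> P1=[0,1,5,5,4,2](0) P2=[3,4,0,3,0,4](8)
Move 4: P2 pit1 -> P1=[0,1,5,5,4,2](0) P2=[3,0,1,4,1,5](8)
Move 5: P1 pit4 -> P1=[0,1,5,5,0,3](1) P2=[4,1,1,4,1,5](8)
Move 6: P1 pit5 -> P1=[0,1,5,5,0,0](2) P2=[5,2,1,4,1,5](8)

Answer: 0 1 5 5 0 0 2 5 2 1 4 1 5 8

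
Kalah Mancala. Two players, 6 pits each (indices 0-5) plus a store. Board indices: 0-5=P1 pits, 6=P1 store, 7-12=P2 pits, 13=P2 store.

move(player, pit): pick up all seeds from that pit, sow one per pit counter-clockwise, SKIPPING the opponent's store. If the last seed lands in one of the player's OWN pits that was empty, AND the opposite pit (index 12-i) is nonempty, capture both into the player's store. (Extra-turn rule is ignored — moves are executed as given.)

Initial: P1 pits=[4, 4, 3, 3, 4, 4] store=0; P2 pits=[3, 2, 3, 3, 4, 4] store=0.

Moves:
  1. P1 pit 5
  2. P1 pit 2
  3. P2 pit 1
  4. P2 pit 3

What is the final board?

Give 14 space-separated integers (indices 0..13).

Answer: 5 4 0 4 5 0 6 0 0 5 0 6 5 1

Derivation:
Move 1: P1 pit5 -> P1=[4,4,3,3,4,0](1) P2=[4,3,4,3,4,4](0)
Move 2: P1 pit2 -> P1=[4,4,0,4,5,0](6) P2=[0,3,4,3,4,4](0)
Move 3: P2 pit1 -> P1=[4,4,0,4,5,0](6) P2=[0,0,5,4,5,4](0)
Move 4: P2 pit3 -> P1=[5,4,0,4,5,0](6) P2=[0,0,5,0,6,5](1)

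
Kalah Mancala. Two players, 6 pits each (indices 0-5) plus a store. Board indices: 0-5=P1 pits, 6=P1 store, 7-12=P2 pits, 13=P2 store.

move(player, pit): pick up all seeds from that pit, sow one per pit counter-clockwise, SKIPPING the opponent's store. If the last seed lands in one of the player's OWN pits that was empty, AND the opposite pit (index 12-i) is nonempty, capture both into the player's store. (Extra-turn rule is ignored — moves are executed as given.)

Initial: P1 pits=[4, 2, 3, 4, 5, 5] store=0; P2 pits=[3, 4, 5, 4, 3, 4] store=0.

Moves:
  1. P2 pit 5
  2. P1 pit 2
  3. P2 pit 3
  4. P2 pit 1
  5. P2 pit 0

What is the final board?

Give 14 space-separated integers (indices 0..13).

Move 1: P2 pit5 -> P1=[5,3,4,4,5,5](0) P2=[3,4,5,4,3,0](1)
Move 2: P1 pit2 -> P1=[5,3,0,5,6,6](1) P2=[3,4,5,4,3,0](1)
Move 3: P2 pit3 -> P1=[6,3,0,5,6,6](1) P2=[3,4,5,0,4,1](2)
Move 4: P2 pit1 -> P1=[6,3,0,5,6,6](1) P2=[3,0,6,1,5,2](2)
Move 5: P2 pit0 -> P1=[6,3,0,5,6,6](1) P2=[0,1,7,2,5,2](2)

Answer: 6 3 0 5 6 6 1 0 1 7 2 5 2 2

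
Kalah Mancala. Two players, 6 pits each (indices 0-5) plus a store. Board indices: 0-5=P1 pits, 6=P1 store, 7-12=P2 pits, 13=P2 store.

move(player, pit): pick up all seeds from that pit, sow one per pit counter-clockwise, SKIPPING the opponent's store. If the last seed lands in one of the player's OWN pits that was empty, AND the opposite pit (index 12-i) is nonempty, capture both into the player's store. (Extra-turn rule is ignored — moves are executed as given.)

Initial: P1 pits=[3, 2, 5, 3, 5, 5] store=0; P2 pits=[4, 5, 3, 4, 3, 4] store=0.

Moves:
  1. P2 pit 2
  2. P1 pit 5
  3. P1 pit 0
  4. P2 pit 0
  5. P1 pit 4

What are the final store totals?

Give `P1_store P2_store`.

Answer: 2 0

Derivation:
Move 1: P2 pit2 -> P1=[3,2,5,3,5,5](0) P2=[4,5,0,5,4,5](0)
Move 2: P1 pit5 -> P1=[3,2,5,3,5,0](1) P2=[5,6,1,6,4,5](0)
Move 3: P1 pit0 -> P1=[0,3,6,4,5,0](1) P2=[5,6,1,6,4,5](0)
Move 4: P2 pit0 -> P1=[0,3,6,4,5,0](1) P2=[0,7,2,7,5,6](0)
Move 5: P1 pit4 -> P1=[0,3,6,4,0,1](2) P2=[1,8,3,7,5,6](0)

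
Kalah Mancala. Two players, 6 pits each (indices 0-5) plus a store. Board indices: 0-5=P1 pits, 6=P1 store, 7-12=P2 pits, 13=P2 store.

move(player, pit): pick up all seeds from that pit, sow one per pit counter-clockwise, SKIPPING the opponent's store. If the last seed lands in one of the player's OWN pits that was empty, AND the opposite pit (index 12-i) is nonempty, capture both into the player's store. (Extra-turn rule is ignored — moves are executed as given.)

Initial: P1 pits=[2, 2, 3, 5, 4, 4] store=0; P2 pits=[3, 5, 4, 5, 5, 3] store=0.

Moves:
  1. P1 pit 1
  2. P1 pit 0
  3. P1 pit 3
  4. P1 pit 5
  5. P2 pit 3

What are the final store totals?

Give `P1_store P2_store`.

Move 1: P1 pit1 -> P1=[2,0,4,6,4,4](0) P2=[3,5,4,5,5,3](0)
Move 2: P1 pit0 -> P1=[0,1,5,6,4,4](0) P2=[3,5,4,5,5,3](0)
Move 3: P1 pit3 -> P1=[0,1,5,0,5,5](1) P2=[4,6,5,5,5,3](0)
Move 4: P1 pit5 -> P1=[0,1,5,0,5,0](2) P2=[5,7,6,6,5,3](0)
Move 5: P2 pit3 -> P1=[1,2,6,0,5,0](2) P2=[5,7,6,0,6,4](1)

Answer: 2 1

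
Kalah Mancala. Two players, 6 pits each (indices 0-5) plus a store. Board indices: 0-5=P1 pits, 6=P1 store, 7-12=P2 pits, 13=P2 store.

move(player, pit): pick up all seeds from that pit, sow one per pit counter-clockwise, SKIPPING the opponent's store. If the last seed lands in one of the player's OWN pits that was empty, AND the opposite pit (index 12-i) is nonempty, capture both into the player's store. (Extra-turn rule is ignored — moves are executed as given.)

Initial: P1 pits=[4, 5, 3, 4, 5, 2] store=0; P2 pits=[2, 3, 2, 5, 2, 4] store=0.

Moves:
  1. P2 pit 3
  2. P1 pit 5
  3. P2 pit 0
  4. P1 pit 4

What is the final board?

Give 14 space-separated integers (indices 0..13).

Move 1: P2 pit3 -> P1=[5,6,3,4,5,2](0) P2=[2,3,2,0,3,5](1)
Move 2: P1 pit5 -> P1=[5,6,3,4,5,0](1) P2=[3,3,2,0,3,5](1)
Move 3: P2 pit0 -> P1=[5,6,0,4,5,0](1) P2=[0,4,3,0,3,5](5)
Move 4: P1 pit4 -> P1=[5,6,0,4,0,1](2) P2=[1,5,4,0,3,5](5)

Answer: 5 6 0 4 0 1 2 1 5 4 0 3 5 5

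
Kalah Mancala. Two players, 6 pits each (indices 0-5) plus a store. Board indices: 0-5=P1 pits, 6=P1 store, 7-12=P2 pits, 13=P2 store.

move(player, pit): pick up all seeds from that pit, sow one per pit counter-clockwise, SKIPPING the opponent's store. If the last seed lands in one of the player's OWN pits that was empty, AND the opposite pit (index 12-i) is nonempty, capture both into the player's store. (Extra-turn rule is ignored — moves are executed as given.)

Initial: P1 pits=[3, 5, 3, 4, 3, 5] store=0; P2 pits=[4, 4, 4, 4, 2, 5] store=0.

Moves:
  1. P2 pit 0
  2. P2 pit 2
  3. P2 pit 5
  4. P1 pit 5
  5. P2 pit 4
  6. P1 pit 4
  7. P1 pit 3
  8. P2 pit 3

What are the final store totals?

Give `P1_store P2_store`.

Answer: 3 4

Derivation:
Move 1: P2 pit0 -> P1=[3,5,3,4,3,5](0) P2=[0,5,5,5,3,5](0)
Move 2: P2 pit2 -> P1=[4,5,3,4,3,5](0) P2=[0,5,0,6,4,6](1)
Move 3: P2 pit5 -> P1=[5,6,4,5,4,5](0) P2=[0,5,0,6,4,0](2)
Move 4: P1 pit5 -> P1=[5,6,4,5,4,0](1) P2=[1,6,1,7,4,0](2)
Move 5: P2 pit4 -> P1=[6,7,4,5,4,0](1) P2=[1,6,1,7,0,1](3)
Move 6: P1 pit4 -> P1=[6,7,4,5,0,1](2) P2=[2,7,1,7,0,1](3)
Move 7: P1 pit3 -> P1=[6,7,4,0,1,2](3) P2=[3,8,1,7,0,1](3)
Move 8: P2 pit3 -> P1=[7,8,5,1,1,2](3) P2=[3,8,1,0,1,2](4)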